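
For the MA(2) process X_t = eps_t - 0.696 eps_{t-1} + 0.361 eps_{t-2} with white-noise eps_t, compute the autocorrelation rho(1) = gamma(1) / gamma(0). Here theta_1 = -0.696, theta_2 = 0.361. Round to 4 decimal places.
\rho(1) = -0.5866

For an MA(q) process with theta_0 = 1, the autocovariance is
  gamma(k) = sigma^2 * sum_{i=0..q-k} theta_i * theta_{i+k},
and rho(k) = gamma(k) / gamma(0). Sigma^2 cancels.
  numerator   = (1)*(-0.696) + (-0.696)*(0.361) = -0.947256.
  denominator = (1)^2 + (-0.696)^2 + (0.361)^2 = 1.614737.
  rho(1) = -0.947256 / 1.614737 = -0.5866.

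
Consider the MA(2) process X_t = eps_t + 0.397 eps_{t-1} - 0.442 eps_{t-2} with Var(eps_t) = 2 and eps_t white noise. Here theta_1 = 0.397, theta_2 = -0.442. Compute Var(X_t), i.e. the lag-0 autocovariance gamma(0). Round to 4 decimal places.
\gamma(0) = 2.7059

For an MA(q) process X_t = eps_t + sum_i theta_i eps_{t-i} with
Var(eps_t) = sigma^2, the variance is
  gamma(0) = sigma^2 * (1 + sum_i theta_i^2).
  sum_i theta_i^2 = (0.397)^2 + (-0.442)^2 = 0.157609 + 0.195364 = 0.352973.
  gamma(0) = 2 * (1 + 0.352973) = 2 * 1.352973 = 2.705946, which rounds to 2.7059.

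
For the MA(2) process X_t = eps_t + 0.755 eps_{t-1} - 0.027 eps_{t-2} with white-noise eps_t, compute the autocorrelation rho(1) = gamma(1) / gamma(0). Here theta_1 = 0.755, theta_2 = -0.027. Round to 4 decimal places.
\rho(1) = 0.4677

For an MA(q) process with theta_0 = 1, the autocovariance is
  gamma(k) = sigma^2 * sum_{i=0..q-k} theta_i * theta_{i+k},
and rho(k) = gamma(k) / gamma(0). Sigma^2 cancels.
  numerator   = (1)*(0.755) + (0.755)*(-0.027) = 0.734615.
  denominator = (1)^2 + (0.755)^2 + (-0.027)^2 = 1.570754.
  rho(1) = 0.734615 / 1.570754 = 0.4677.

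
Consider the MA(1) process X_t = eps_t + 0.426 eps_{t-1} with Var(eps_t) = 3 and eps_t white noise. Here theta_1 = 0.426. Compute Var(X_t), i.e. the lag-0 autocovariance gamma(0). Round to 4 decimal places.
\gamma(0) = 3.5444

For an MA(q) process X_t = eps_t + sum_i theta_i eps_{t-i} with
Var(eps_t) = sigma^2, the variance is
  gamma(0) = sigma^2 * (1 + sum_i theta_i^2).
  sum_i theta_i^2 = (0.426)^2 = 0.181476.
  gamma(0) = 3 * (1 + 0.181476) = 3 * 1.181476 = 3.544428, which rounds to 3.5444.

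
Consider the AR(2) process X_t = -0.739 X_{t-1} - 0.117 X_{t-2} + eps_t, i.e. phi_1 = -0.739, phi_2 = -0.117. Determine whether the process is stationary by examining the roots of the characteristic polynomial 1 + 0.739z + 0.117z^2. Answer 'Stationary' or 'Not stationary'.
\text{Stationary}

The AR(p) characteristic polynomial is P(z) = 1 + 0.739z + 0.117z^2.
Stationarity requires all roots to lie outside the unit circle, i.e. |z| > 1 for every root.
Set 1 + (0.739) z + (0.117) z^2 = 0, i.e. a z^2 + b z + c = 0 with a = 0.117, b = 0.739, c = 1.
Discriminant D = b^2 - 4ac = (0.739)^2 - 4*(0.117)*1 = 0.546121 - (0.468) = 0.078121.
D >= 0, so the roots are real: z = (-b +/- sqrt(D)) / (2a) = (-0.739 +/- 0.279501) / (0.234).
  z_1 = (-0.739 + 0.279501) / (0.234) = -1.9637,   |z_1| = 1.9637.
  z_2 = (-0.739 - 0.279501) / (0.234) = -4.3526,   |z_2| = 4.3526.
Moduli of all roots: 1.9637, 4.3526.
All moduli strictly greater than 1? Yes.
Verdict: Stationary.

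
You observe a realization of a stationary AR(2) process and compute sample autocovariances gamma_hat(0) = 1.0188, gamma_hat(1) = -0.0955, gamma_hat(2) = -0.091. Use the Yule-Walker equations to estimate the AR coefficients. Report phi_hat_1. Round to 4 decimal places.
\hat\phi_{1} = -0.1030

The Yule-Walker equations for an AR(p) process read, in matrix form,
  Gamma_p phi = r_p,   with   (Gamma_p)_{ij} = gamma(|i - j|),
                       (r_p)_i = gamma(i),   i,j = 1..p.
Substitute the sample gammas (Toeplitz matrix and right-hand side of size 2):
  Gamma_p = [[1.0188, -0.0955], [-0.0955, 1.0188]]
  r_p     = [-0.0955, -0.091]
Written out:
  1.0188 phi_1 - 0.0955 phi_2 = -0.0955
  -0.0955 phi_1 + 1.0188 phi_2 = -0.091
Solve by Cramer's rule:
  det = gamma(0)^2 - gamma(1)^2 = (1.0188)^2 - (-0.0955)^2 = 1.03795344 - 0.00912025 = 1.02883319
  phi_hat_1 = [gamma(1) gamma(0) - gamma(1) gamma(2)] / det = [(-0.0955)(1.0188) - (-0.0955)(-0.091)] / 1.02883319 = -0.1059859 / 1.02883319 = -0.103
  phi_hat_2 = [gamma(0) gamma(2) - gamma(1)^2] / det = [(1.0188)(-0.091) - (-0.0955)^2] / 1.02883319 = -0.10183105 / 1.02883319 = -0.099
So phi_hat = [-0.1030, -0.0990].
Therefore phi_hat_1 = -0.1030.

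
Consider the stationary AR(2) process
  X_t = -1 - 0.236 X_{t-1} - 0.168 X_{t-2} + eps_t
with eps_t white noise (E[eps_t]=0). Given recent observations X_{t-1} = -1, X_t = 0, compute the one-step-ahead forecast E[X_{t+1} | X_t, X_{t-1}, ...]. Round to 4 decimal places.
E[X_{t+1} \mid \mathcal F_t] = -0.8320

For an AR(p) model X_t = c + sum_i phi_i X_{t-i} + eps_t, the
one-step-ahead conditional mean is
  E[X_{t+1} | X_t, ...] = c + sum_i phi_i X_{t+1-i}.
Substitute known values:
  E[X_{t+1} | ...] = -1 + (-0.236) * (0) + (-0.168) * (-1)
                   = -0.8320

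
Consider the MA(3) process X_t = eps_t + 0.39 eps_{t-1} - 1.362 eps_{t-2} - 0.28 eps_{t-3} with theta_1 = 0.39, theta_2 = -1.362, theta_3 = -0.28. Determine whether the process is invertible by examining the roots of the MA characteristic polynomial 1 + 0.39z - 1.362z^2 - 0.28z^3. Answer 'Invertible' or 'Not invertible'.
\text{Not invertible}

The MA(q) characteristic polynomial is P(z) = 1 + 0.39z - 1.362z^2 - 0.28z^3.
Invertibility requires all roots to lie outside the unit circle, i.e. |z| > 1 for every root.
Degree 3: look for a simple real root z0 first, then factor out (1 - z/z0) and solve the remaining quadratic.
Testing z0 = -5: P(-5) = 1 + (0.39)(-5) + (-1.362)(-5)^2 + (-0.28)(-5)^3
  = 1 + (-1.95) + (-34.05) + (35) = 0.  So z_0 = -5 is a root, |z_0| = 5.
Divide out the factor (1 + 0.2 z) = (1 - z/z0) (since 1/z0 = -0.2):
  P(z) = (1 + 0.2 z)(1 + (0.19) z + (-1.4) z^2)
  [check: z-coef 0.19 - (-0.2) = 0.39; z^2-coef -1.4 - (-0.2)(0.19) = -1.362; z^3-coef -(-0.2)(-1.4) = -0.28.]
Remaining roots from the quadratic factor 1 + (0.19) z + (-1.4) z^2:
  Set 1 + (0.19) z + (-1.4) z^2 = 0, i.e. a z^2 + b z + c = 0 with a = -1.4, b = 0.19, c = 1.
  Discriminant D = b^2 - 4ac = (0.19)^2 - 4*(-1.4)*1 = 0.0361 - (-5.6) = 5.6361.
  D >= 0, so the roots are real: z = (-b +/- sqrt(D)) / (2a) = (-0.19 +/- 2.374047) / (-2.8).
    z_1 = (-0.19 + 2.374047) / (-2.8) = -0.78,   |z_1| = 0.78.
    z_2 = (-0.19 - 2.374047) / (-2.8) = 0.9157,   |z_2| = 0.9157.
Moduli of all roots: 5.0000, 0.7800, 0.9157.
All moduli strictly greater than 1? No.
Verdict: Not invertible.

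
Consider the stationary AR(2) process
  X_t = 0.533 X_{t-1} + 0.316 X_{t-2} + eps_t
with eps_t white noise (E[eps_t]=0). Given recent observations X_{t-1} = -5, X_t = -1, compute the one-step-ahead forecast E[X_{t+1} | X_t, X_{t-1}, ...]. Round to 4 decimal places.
E[X_{t+1} \mid \mathcal F_t] = -2.1130

For an AR(p) model X_t = c + sum_i phi_i X_{t-i} + eps_t, the
one-step-ahead conditional mean is
  E[X_{t+1} | X_t, ...] = c + sum_i phi_i X_{t+1-i}.
Substitute known values:
  E[X_{t+1} | ...] = (0.533) * (-1) + (0.316) * (-5)
                   = -2.1130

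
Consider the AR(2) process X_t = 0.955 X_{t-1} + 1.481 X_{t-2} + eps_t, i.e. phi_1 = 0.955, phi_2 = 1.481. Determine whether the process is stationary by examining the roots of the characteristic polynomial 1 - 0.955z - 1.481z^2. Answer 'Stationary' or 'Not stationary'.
\text{Not stationary}

The AR(p) characteristic polynomial is P(z) = 1 - 0.955z - 1.481z^2.
Stationarity requires all roots to lie outside the unit circle, i.e. |z| > 1 for every root.
Set 1 + (-0.955) z + (-1.481) z^2 = 0, i.e. a z^2 + b z + c = 0 with a = -1.481, b = -0.955, c = 1.
Discriminant D = b^2 - 4ac = (-0.955)^2 - 4*(-1.481)*1 = 0.912025 - (-5.924) = 6.836025.
D >= 0, so the roots are real: z = (-b +/- sqrt(D)) / (2a) = (0.955 +/- 2.614579) / (-2.962).
  z_1 = (0.955 + 2.614579) / (-2.962) = -1.2051,   |z_1| = 1.2051.
  z_2 = (0.955 - 2.614579) / (-2.962) = 0.5603,   |z_2| = 0.5603.
Moduli of all roots: 1.2051, 0.5603.
All moduli strictly greater than 1? No.
Verdict: Not stationary.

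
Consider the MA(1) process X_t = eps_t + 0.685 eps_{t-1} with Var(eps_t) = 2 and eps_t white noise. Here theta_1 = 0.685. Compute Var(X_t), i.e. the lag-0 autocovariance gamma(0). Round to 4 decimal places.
\gamma(0) = 2.9385

For an MA(q) process X_t = eps_t + sum_i theta_i eps_{t-i} with
Var(eps_t) = sigma^2, the variance is
  gamma(0) = sigma^2 * (1 + sum_i theta_i^2).
  sum_i theta_i^2 = (0.685)^2 = 0.469225.
  gamma(0) = 2 * (1 + 0.469225) = 2 * 1.469225 = 2.93845, which rounds to 2.9385.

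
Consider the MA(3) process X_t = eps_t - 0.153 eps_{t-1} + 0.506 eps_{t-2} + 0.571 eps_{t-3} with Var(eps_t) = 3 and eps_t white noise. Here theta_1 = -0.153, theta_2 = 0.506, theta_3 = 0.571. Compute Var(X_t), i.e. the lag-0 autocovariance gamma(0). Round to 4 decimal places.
\gamma(0) = 4.8165

For an MA(q) process X_t = eps_t + sum_i theta_i eps_{t-i} with
Var(eps_t) = sigma^2, the variance is
  gamma(0) = sigma^2 * (1 + sum_i theta_i^2).
  sum_i theta_i^2 = (-0.153)^2 + (0.506)^2 + (0.571)^2 = 0.023409 + 0.256036 + 0.326041 = 0.605486.
  gamma(0) = 3 * (1 + 0.605486) = 3 * 1.605486 = 4.816458, which rounds to 4.8165.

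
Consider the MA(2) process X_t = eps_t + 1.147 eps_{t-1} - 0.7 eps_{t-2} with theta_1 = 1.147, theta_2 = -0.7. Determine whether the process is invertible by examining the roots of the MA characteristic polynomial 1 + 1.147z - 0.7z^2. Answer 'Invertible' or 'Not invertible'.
\text{Not invertible}

The MA(q) characteristic polynomial is P(z) = 1 + 1.147z - 0.7z^2.
Invertibility requires all roots to lie outside the unit circle, i.e. |z| > 1 for every root.
Set 1 + (1.147) z + (-0.7) z^2 = 0, i.e. a z^2 + b z + c = 0 with a = -0.7, b = 1.147, c = 1.
Discriminant D = b^2 - 4ac = (1.147)^2 - 4*(-0.7)*1 = 1.315609 - (-2.8) = 4.115609.
D >= 0, so the roots are real: z = (-b +/- sqrt(D)) / (2a) = (-1.147 +/- 2.028696) / (-1.4).
  z_1 = (-1.147 + 2.028696) / (-1.4) = -0.6298,   |z_1| = 0.6298.
  z_2 = (-1.147 - 2.028696) / (-1.4) = 2.2684,   |z_2| = 2.2684.
Moduli of all roots: 0.6298, 2.2684.
All moduli strictly greater than 1? No.
Verdict: Not invertible.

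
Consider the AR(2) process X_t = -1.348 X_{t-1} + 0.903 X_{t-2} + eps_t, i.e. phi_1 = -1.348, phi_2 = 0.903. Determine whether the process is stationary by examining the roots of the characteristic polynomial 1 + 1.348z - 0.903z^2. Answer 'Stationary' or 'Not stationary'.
\text{Not stationary}

The AR(p) characteristic polynomial is P(z) = 1 + 1.348z - 0.903z^2.
Stationarity requires all roots to lie outside the unit circle, i.e. |z| > 1 for every root.
Set 1 + (1.348) z + (-0.903) z^2 = 0, i.e. a z^2 + b z + c = 0 with a = -0.903, b = 1.348, c = 1.
Discriminant D = b^2 - 4ac = (1.348)^2 - 4*(-0.903)*1 = 1.817104 - (-3.612) = 5.429104.
D >= 0, so the roots are real: z = (-b +/- sqrt(D)) / (2a) = (-1.348 +/- 2.330044) / (-1.806).
  z_1 = (-1.348 + 2.330044) / (-1.806) = -0.5438,   |z_1| = 0.5438.
  z_2 = (-1.348 - 2.330044) / (-1.806) = 2.0366,   |z_2| = 2.0366.
Moduli of all roots: 0.5438, 2.0366.
All moduli strictly greater than 1? No.
Verdict: Not stationary.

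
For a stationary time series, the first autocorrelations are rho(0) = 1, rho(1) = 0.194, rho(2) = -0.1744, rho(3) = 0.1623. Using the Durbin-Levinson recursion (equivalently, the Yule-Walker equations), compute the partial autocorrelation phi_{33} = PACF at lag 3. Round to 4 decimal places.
\phi_{33} = 0.2690

The PACF at lag k is phi_{kk}, the last component of the solution
to the Yule-Walker system G_k phi = r_k where
  (G_k)_{ij} = rho(|i - j|), (r_k)_i = rho(i), i,j = 1..k.
Equivalently, Durbin-Levinson gives phi_{kk} iteratively:
  phi_{11} = rho(1)
  phi_{kk} = [rho(k) - sum_{j=1..k-1} phi_{k-1,j} rho(k-j)]
            / [1 - sum_{j=1..k-1} phi_{k-1,j} rho(j)],
  phi_{k,j} = phi_{k-1,j} - phi_{kk} phi_{k-1,k-j},  j = 1..k-1.
Step k = 1:
  phi_11 = rho(1) = 0.194.
Step k = 2:
  phi_22 = [rho(2) - phi_11 rho(1)] / [1 - phi_11 rho(1)] = [-0.1744 - (0.194)(0.194)] / [1 - (0.194)(0.194)]
         = -0.212036 / 0.962364 = -0.220328.
  Update: phi_21 = phi_11 - phi_22 phi_11 = 0.194 - (-0.220328)(0.194) = 0.236744.
Step k = 3:
  phi_33 = [rho(3) - phi_21 rho(2) - phi_22 rho(1)] / [1 - phi_21 rho(1) - phi_22 rho(2)]
    numerator   = 0.1623 - (0.236744)(-0.1744) - (-0.220328)(0.194) = 0.24633178
    denominator = 1 - (0.236744)(0.194) - (-0.220328)(-0.1744) = 0.91564647
  phi_33 = 0.24633178 / 0.91564647 = 0.269.
Therefore phi_{33} = 0.2690.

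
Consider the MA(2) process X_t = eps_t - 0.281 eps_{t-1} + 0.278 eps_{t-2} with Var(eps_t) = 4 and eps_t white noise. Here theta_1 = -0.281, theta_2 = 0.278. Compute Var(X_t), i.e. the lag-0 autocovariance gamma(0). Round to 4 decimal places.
\gamma(0) = 4.6250

For an MA(q) process X_t = eps_t + sum_i theta_i eps_{t-i} with
Var(eps_t) = sigma^2, the variance is
  gamma(0) = sigma^2 * (1 + sum_i theta_i^2).
  sum_i theta_i^2 = (-0.281)^2 + (0.278)^2 = 0.078961 + 0.077284 = 0.156245.
  gamma(0) = 4 * (1 + 0.156245) = 4 * 1.156245 = 4.62498, which rounds to 4.6250.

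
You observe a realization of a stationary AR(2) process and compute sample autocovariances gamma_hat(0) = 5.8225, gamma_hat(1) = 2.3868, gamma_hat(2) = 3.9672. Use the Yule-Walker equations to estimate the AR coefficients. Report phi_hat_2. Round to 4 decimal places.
\hat\phi_{2} = 0.6170

The Yule-Walker equations for an AR(p) process read, in matrix form,
  Gamma_p phi = r_p,   with   (Gamma_p)_{ij} = gamma(|i - j|),
                       (r_p)_i = gamma(i),   i,j = 1..p.
Substitute the sample gammas (Toeplitz matrix and right-hand side of size 2):
  Gamma_p = [[5.8225, 2.3868], [2.3868, 5.8225]]
  r_p     = [2.3868, 3.9672]
Written out:
  5.8225 phi_1 + 2.3868 phi_2 = 2.3868
  2.3868 phi_1 + 5.8225 phi_2 = 3.9672
Solve by Cramer's rule:
  det = gamma(0)^2 - gamma(1)^2 = (5.8225)^2 - (2.3868)^2 = 33.90150625 - 5.69681424 = 28.20469201
  phi_hat_1 = [gamma(1) gamma(0) - gamma(1) gamma(2)] / det = [(2.3868)(5.8225) - (2.3868)(3.9672)] / 28.20469201 = 4.42823004 / 28.20469201 = 0.157
  phi_hat_2 = [gamma(0) gamma(2) - gamma(1)^2] / det = [(5.8225)(3.9672) - (2.3868)^2] / 28.20469201 = 17.40220776 / 28.20469201 = 0.617
So phi_hat = [0.1570, 0.6170].
Therefore phi_hat_2 = 0.6170.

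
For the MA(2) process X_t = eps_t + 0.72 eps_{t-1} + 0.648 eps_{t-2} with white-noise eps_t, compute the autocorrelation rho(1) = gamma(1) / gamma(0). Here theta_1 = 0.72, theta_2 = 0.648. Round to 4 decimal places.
\rho(1) = 0.6122

For an MA(q) process with theta_0 = 1, the autocovariance is
  gamma(k) = sigma^2 * sum_{i=0..q-k} theta_i * theta_{i+k},
and rho(k) = gamma(k) / gamma(0). Sigma^2 cancels.
  numerator   = (1)*(0.72) + (0.72)*(0.648) = 1.18656.
  denominator = (1)^2 + (0.72)^2 + (0.648)^2 = 1.938304.
  rho(1) = 1.18656 / 1.938304 = 0.6122.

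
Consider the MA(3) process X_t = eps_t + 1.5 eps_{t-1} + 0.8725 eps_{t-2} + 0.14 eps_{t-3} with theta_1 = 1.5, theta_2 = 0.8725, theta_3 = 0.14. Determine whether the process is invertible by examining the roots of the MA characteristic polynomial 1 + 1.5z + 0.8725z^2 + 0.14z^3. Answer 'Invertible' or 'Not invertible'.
\text{Invertible}

The MA(q) characteristic polynomial is P(z) = 1 + 1.5z + 0.8725z^2 + 0.14z^3.
Invertibility requires all roots to lie outside the unit circle, i.e. |z| > 1 for every root.
Degree 3: look for a simple real root z0 first, then factor out (1 - z/z0) and solve the remaining quadratic.
Testing z0 = -4: P(-4) = 1 + (1.5)(-4) + (0.8725)(-4)^2 + (0.14)(-4)^3
  = 1 + (-6) + (13.96) + (-8.96) = 0.  So z_0 = -4 is a root, |z_0| = 4.
Divide out the factor (1 + 0.25 z) = (1 - z/z0) (since 1/z0 = -0.25):
  P(z) = (1 + 0.25 z)(1 + (1.25) z + (0.56) z^2)
  [check: z-coef 1.25 - (-0.25) = 1.5; z^2-coef 0.56 - (-0.25)(1.25) = 0.8725; z^3-coef -(-0.25)(0.56) = 0.14.]
Remaining roots from the quadratic factor 1 + (1.25) z + (0.56) z^2:
  Set 1 + (1.25) z + (0.56) z^2 = 0, i.e. a z^2 + b z + c = 0 with a = 0.56, b = 1.25, c = 1.
  Discriminant D = b^2 - 4ac = (1.25)^2 - 4*(0.56)*1 = 1.5625 - (2.24) = -0.6775.
  D < 0, so the roots are the complex-conjugate pair z = (-b +/- i sqrt(-D)) / (2a) = -1.1161 +/- 0.7349i.
  For a conjugate pair |z|^2 = z * conj(z) = (product of roots) = c/a = 1/(0.56) = 1.785714, so |z| = sqrt(1.785714) = 1.3363 for both roots.
Moduli of all roots: 4.0000, 1.3363, 1.3363.
All moduli strictly greater than 1? Yes.
Verdict: Invertible.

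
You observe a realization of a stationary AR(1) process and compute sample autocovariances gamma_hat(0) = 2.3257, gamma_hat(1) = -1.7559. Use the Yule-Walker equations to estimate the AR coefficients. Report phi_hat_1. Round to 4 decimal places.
\hat\phi_{1} = -0.7550

The Yule-Walker equations for an AR(p) process read, in matrix form,
  Gamma_p phi = r_p,   with   (Gamma_p)_{ij} = gamma(|i - j|),
                       (r_p)_i = gamma(i),   i,j = 1..p.
Substitute the sample gammas (Toeplitz matrix and right-hand side of size 1):
  Gamma_p = [[2.3257]]
  r_p     = [-1.7559]
With p = 1 this is the single equation gamma(0) phi_1 = gamma(1):
  phi_hat_1 = gamma(1) / gamma(0) = -1.7559 / 2.3257 = -0.7550.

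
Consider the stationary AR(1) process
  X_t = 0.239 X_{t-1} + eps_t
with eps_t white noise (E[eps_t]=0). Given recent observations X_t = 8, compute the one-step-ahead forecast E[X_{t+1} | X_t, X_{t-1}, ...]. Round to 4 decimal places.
E[X_{t+1} \mid \mathcal F_t] = 1.9120

For an AR(p) model X_t = c + sum_i phi_i X_{t-i} + eps_t, the
one-step-ahead conditional mean is
  E[X_{t+1} | X_t, ...] = c + sum_i phi_i X_{t+1-i}.
Substitute known values:
  E[X_{t+1} | ...] = (0.239) * (8)
                   = 1.9120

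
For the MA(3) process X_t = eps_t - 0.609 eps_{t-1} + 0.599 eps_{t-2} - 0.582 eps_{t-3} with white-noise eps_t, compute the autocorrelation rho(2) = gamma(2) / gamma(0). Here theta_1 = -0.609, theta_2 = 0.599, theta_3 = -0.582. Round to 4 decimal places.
\rho(2) = 0.4610

For an MA(q) process with theta_0 = 1, the autocovariance is
  gamma(k) = sigma^2 * sum_{i=0..q-k} theta_i * theta_{i+k},
and rho(k) = gamma(k) / gamma(0). Sigma^2 cancels.
  numerator   = (1)*(0.599) + (-0.609)*(-0.582) = 0.953438.
  denominator = (1)^2 + (-0.609)^2 + (0.599)^2 + (-0.582)^2 = 2.068406.
  rho(2) = 0.953438 / 2.068406 = 0.4610.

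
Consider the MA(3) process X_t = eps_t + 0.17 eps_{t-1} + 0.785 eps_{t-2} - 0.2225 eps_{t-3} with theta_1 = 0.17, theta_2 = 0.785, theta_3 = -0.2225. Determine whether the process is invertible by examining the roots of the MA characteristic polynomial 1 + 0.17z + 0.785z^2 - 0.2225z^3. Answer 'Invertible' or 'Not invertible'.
\text{Invertible}

The MA(q) characteristic polynomial is P(z) = 1 + 0.17z + 0.785z^2 - 0.2225z^3.
Invertibility requires all roots to lie outside the unit circle, i.e. |z| > 1 for every root.
Degree 3: look for a simple real root z0 first, then factor out (1 - z/z0) and solve the remaining quadratic.
Testing z0 = 4: P(4) = 1 + (0.17)(4) + (0.785)(4)^2 + (-0.2225)(4)^3
  = 1 + (0.68) + (12.56) + (-14.24) = 0.  So z_0 = 4 is a root, |z_0| = 4.
Divide out the factor (1 - 0.25 z) = (1 - z/z0) (since 1/z0 = 0.25):
  P(z) = (1 - 0.25 z)(1 + (0.42) z + (0.89) z^2)
  [check: z-coef 0.42 - (0.25) = 0.17; z^2-coef 0.89 - (0.25)(0.42) = 0.785; z^3-coef -(0.25)(0.89) = -0.2225.]
Remaining roots from the quadratic factor 1 + (0.42) z + (0.89) z^2:
  Set 1 + (0.42) z + (0.89) z^2 = 0, i.e. a z^2 + b z + c = 0 with a = 0.89, b = 0.42, c = 1.
  Discriminant D = b^2 - 4ac = (0.42)^2 - 4*(0.89)*1 = 0.1764 - (3.56) = -3.3836.
  D < 0, so the roots are the complex-conjugate pair z = (-b +/- i sqrt(-D)) / (2a) = -0.236 +/- 1.0334i.
  For a conjugate pair |z|^2 = z * conj(z) = (product of roots) = c/a = 1/(0.89) = 1.123596, so |z| = sqrt(1.123596) = 1.06 for both roots.
Moduli of all roots: 4.0000, 1.0600, 1.0600.
All moduli strictly greater than 1? Yes.
Verdict: Invertible.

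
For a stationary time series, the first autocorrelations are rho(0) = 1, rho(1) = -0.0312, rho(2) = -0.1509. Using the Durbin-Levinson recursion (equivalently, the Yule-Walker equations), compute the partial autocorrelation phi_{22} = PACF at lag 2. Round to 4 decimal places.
\phi_{22} = -0.1520

The PACF at lag k is phi_{kk}, the last component of the solution
to the Yule-Walker system G_k phi = r_k where
  (G_k)_{ij} = rho(|i - j|), (r_k)_i = rho(i), i,j = 1..k.
Equivalently, Durbin-Levinson gives phi_{kk} iteratively:
  phi_{11} = rho(1)
  phi_{kk} = [rho(k) - sum_{j=1..k-1} phi_{k-1,j} rho(k-j)]
            / [1 - sum_{j=1..k-1} phi_{k-1,j} rho(j)],
  phi_{k,j} = phi_{k-1,j} - phi_{kk} phi_{k-1,k-j},  j = 1..k-1.
Step k = 1:
  phi_11 = rho(1) = -0.0312.
Step k = 2:
  phi_22 = [rho(2) - phi_11 rho(1)] / [1 - phi_11 rho(1)] = [-0.1509 - (-0.0312)(-0.0312)] / [1 - (-0.0312)(-0.0312)]
         = -0.15187344 / 0.99902656 = -0.152.
Therefore phi_{22} = -0.1520.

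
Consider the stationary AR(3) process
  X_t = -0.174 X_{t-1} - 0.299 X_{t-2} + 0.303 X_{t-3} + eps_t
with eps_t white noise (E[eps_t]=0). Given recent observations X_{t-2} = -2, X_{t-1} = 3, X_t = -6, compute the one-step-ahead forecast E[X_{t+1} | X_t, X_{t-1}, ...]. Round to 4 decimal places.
E[X_{t+1} \mid \mathcal F_t] = -0.4590

For an AR(p) model X_t = c + sum_i phi_i X_{t-i} + eps_t, the
one-step-ahead conditional mean is
  E[X_{t+1} | X_t, ...] = c + sum_i phi_i X_{t+1-i}.
Substitute known values:
  E[X_{t+1} | ...] = (-0.174) * (-6) + (-0.299) * (3) + (0.303) * (-2)
                   = -0.4590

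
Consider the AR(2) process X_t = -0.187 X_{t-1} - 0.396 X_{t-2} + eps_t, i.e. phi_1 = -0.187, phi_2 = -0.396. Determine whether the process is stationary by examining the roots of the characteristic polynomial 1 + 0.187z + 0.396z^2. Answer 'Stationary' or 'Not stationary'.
\text{Stationary}

The AR(p) characteristic polynomial is P(z) = 1 + 0.187z + 0.396z^2.
Stationarity requires all roots to lie outside the unit circle, i.e. |z| > 1 for every root.
Set 1 + (0.187) z + (0.396) z^2 = 0, i.e. a z^2 + b z + c = 0 with a = 0.396, b = 0.187, c = 1.
Discriminant D = b^2 - 4ac = (0.187)^2 - 4*(0.396)*1 = 0.034969 - (1.584) = -1.549031.
D < 0, so the roots are the complex-conjugate pair z = (-b +/- i sqrt(-D)) / (2a) = -0.2361 +/- 1.5715i.
For a conjugate pair |z|^2 = z * conj(z) = (product of roots) = c/a = 1/(0.396) = 2.525253, so |z| = sqrt(2.525253) = 1.5891 for both roots.
Moduli of all roots: 1.5891, 1.5891.
All moduli strictly greater than 1? Yes.
Verdict: Stationary.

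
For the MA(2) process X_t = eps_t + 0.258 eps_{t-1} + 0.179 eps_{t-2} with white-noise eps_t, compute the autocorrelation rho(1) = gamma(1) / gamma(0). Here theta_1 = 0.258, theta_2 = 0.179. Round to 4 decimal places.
\rho(1) = 0.2769

For an MA(q) process with theta_0 = 1, the autocovariance is
  gamma(k) = sigma^2 * sum_{i=0..q-k} theta_i * theta_{i+k},
and rho(k) = gamma(k) / gamma(0). Sigma^2 cancels.
  numerator   = (1)*(0.258) + (0.258)*(0.179) = 0.304182.
  denominator = (1)^2 + (0.258)^2 + (0.179)^2 = 1.098605.
  rho(1) = 0.304182 / 1.098605 = 0.2769.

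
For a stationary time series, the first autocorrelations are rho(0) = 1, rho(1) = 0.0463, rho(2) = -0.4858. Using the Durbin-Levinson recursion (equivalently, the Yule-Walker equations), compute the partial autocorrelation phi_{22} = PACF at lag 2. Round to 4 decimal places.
\phi_{22} = -0.4890

The PACF at lag k is phi_{kk}, the last component of the solution
to the Yule-Walker system G_k phi = r_k where
  (G_k)_{ij} = rho(|i - j|), (r_k)_i = rho(i), i,j = 1..k.
Equivalently, Durbin-Levinson gives phi_{kk} iteratively:
  phi_{11} = rho(1)
  phi_{kk} = [rho(k) - sum_{j=1..k-1} phi_{k-1,j} rho(k-j)]
            / [1 - sum_{j=1..k-1} phi_{k-1,j} rho(j)],
  phi_{k,j} = phi_{k-1,j} - phi_{kk} phi_{k-1,k-j},  j = 1..k-1.
Step k = 1:
  phi_11 = rho(1) = 0.0463.
Step k = 2:
  phi_22 = [rho(2) - phi_11 rho(1)] / [1 - phi_11 rho(1)] = [-0.4858 - (0.0463)(0.0463)] / [1 - (0.0463)(0.0463)]
         = -0.48794369 / 0.99785631 = -0.489.
Therefore phi_{22} = -0.4890.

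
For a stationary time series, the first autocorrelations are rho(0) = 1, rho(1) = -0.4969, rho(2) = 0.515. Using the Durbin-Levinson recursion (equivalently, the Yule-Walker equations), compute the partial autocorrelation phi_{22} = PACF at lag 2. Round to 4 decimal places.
\phi_{22} = 0.3560

The PACF at lag k is phi_{kk}, the last component of the solution
to the Yule-Walker system G_k phi = r_k where
  (G_k)_{ij} = rho(|i - j|), (r_k)_i = rho(i), i,j = 1..k.
Equivalently, Durbin-Levinson gives phi_{kk} iteratively:
  phi_{11} = rho(1)
  phi_{kk} = [rho(k) - sum_{j=1..k-1} phi_{k-1,j} rho(k-j)]
            / [1 - sum_{j=1..k-1} phi_{k-1,j} rho(j)],
  phi_{k,j} = phi_{k-1,j} - phi_{kk} phi_{k-1,k-j},  j = 1..k-1.
Step k = 1:
  phi_11 = rho(1) = -0.4969.
Step k = 2:
  phi_22 = [rho(2) - phi_11 rho(1)] / [1 - phi_11 rho(1)] = [0.515 - (-0.4969)(-0.4969)] / [1 - (-0.4969)(-0.4969)]
         = 0.26809039 / 0.75309039 = 0.356.
Therefore phi_{22} = 0.3560.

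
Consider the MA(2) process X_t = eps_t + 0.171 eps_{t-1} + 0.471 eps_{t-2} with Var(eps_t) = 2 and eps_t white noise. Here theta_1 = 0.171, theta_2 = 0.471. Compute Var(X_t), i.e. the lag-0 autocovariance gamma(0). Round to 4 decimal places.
\gamma(0) = 2.5022

For an MA(q) process X_t = eps_t + sum_i theta_i eps_{t-i} with
Var(eps_t) = sigma^2, the variance is
  gamma(0) = sigma^2 * (1 + sum_i theta_i^2).
  sum_i theta_i^2 = (0.171)^2 + (0.471)^2 = 0.029241 + 0.221841 = 0.251082.
  gamma(0) = 2 * (1 + 0.251082) = 2 * 1.251082 = 2.502164, which rounds to 2.5022.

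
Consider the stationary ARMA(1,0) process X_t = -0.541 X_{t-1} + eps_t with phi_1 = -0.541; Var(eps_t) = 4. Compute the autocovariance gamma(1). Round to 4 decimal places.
\gamma(1) = -3.0594

Multiply the model equation by X_{t-k} and take expectations. With theta_0 = psi_0 = 1 and psi_j the MA(infinity) weights, this gives
  gamma(k) - sum_i phi_i gamma(k-i) = c_k,
  c_k = sigma^2 * sum_{j=k..q} theta_j psi_{j-k}   (c_k = 0 for k > q),
using gamma(-m) = gamma(m).
Pure AR (q = 0): c_0 = sigma^2 = 4, c_k = 0 for k >= 1.
Equations for k = 0 and k = 1 (AR order 1):
  gamma(0) = phi_1 gamma(1) + c_0
  gamma(1) = phi_1 gamma(0) + c_1
Substituting the second into the first: gamma(0) (1 - phi_1^2) = c_0 + phi_1 c_1, so
  gamma(0) = c_0 / (1 - phi_1^2) = 4 / (1 - (-0.541)^2) = 4 / 0.707319 = 5.655157.
  gamma(1) = phi_1 gamma(0) = (-0.541)(5.655157) = -3.05944.
Therefore gamma(1) = -3.0594 (to 4 decimal places).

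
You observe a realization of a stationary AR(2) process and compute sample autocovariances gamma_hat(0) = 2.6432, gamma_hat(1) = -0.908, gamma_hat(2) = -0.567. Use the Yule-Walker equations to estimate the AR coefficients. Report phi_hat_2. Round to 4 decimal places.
\hat\phi_{2} = -0.3770

The Yule-Walker equations for an AR(p) process read, in matrix form,
  Gamma_p phi = r_p,   with   (Gamma_p)_{ij} = gamma(|i - j|),
                       (r_p)_i = gamma(i),   i,j = 1..p.
Substitute the sample gammas (Toeplitz matrix and right-hand side of size 2):
  Gamma_p = [[2.6432, -0.908], [-0.908, 2.6432]]
  r_p     = [-0.908, -0.567]
Written out:
  2.6432 phi_1 - 0.908 phi_2 = -0.908
  -0.908 phi_1 + 2.6432 phi_2 = -0.567
Solve by Cramer's rule:
  det = gamma(0)^2 - gamma(1)^2 = (2.6432)^2 - (-0.908)^2 = 6.98650624 - 0.824464 = 6.16204224
  phi_hat_1 = [gamma(1) gamma(0) - gamma(1) gamma(2)] / det = [(-0.908)(2.6432) - (-0.908)(-0.567)] / 6.16204224 = -2.9148616 / 6.16204224 = -0.473
  phi_hat_2 = [gamma(0) gamma(2) - gamma(1)^2] / det = [(2.6432)(-0.567) - (-0.908)^2] / 6.16204224 = -2.3231584 / 6.16204224 = -0.377
So phi_hat = [-0.4730, -0.3770].
Therefore phi_hat_2 = -0.3770.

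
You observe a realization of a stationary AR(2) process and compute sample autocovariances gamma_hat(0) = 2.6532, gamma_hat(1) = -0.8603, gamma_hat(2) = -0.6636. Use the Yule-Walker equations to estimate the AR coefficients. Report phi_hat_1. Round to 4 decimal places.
\hat\phi_{1} = -0.4530

The Yule-Walker equations for an AR(p) process read, in matrix form,
  Gamma_p phi = r_p,   with   (Gamma_p)_{ij} = gamma(|i - j|),
                       (r_p)_i = gamma(i),   i,j = 1..p.
Substitute the sample gammas (Toeplitz matrix and right-hand side of size 2):
  Gamma_p = [[2.6532, -0.8603], [-0.8603, 2.6532]]
  r_p     = [-0.8603, -0.6636]
Written out:
  2.6532 phi_1 - 0.8603 phi_2 = -0.8603
  -0.8603 phi_1 + 2.6532 phi_2 = -0.6636
Solve by Cramer's rule:
  det = gamma(0)^2 - gamma(1)^2 = (2.6532)^2 - (-0.8603)^2 = 7.03947024 - 0.74011609 = 6.29935415
  phi_hat_1 = [gamma(1) gamma(0) - gamma(1) gamma(2)] / det = [(-0.8603)(2.6532) - (-0.8603)(-0.6636)] / 6.29935415 = -2.85344304 / 6.29935415 = -0.453
  phi_hat_2 = [gamma(0) gamma(2) - gamma(1)^2] / det = [(2.6532)(-0.6636) - (-0.8603)^2] / 6.29935415 = -2.50077961 / 6.29935415 = -0.397
So phi_hat = [-0.4530, -0.3970].
Therefore phi_hat_1 = -0.4530.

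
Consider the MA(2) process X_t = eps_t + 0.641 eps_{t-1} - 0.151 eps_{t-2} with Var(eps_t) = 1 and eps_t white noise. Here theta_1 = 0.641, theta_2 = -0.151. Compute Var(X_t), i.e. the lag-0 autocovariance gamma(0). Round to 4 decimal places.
\gamma(0) = 1.4337

For an MA(q) process X_t = eps_t + sum_i theta_i eps_{t-i} with
Var(eps_t) = sigma^2, the variance is
  gamma(0) = sigma^2 * (1 + sum_i theta_i^2).
  sum_i theta_i^2 = (0.641)^2 + (-0.151)^2 = 0.410881 + 0.022801 = 0.433682.
  gamma(0) = 1 * (1 + 0.433682) = 1 * 1.433682 = 1.433682, which rounds to 1.4337.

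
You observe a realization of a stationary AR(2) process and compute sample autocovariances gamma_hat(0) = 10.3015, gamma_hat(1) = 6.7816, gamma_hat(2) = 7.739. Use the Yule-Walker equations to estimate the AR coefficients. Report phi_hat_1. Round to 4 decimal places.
\hat\phi_{1} = 0.2890

The Yule-Walker equations for an AR(p) process read, in matrix form,
  Gamma_p phi = r_p,   with   (Gamma_p)_{ij} = gamma(|i - j|),
                       (r_p)_i = gamma(i),   i,j = 1..p.
Substitute the sample gammas (Toeplitz matrix and right-hand side of size 2):
  Gamma_p = [[10.3015, 6.7816], [6.7816, 10.3015]]
  r_p     = [6.7816, 7.739]
Written out:
  10.3015 phi_1 + 6.7816 phi_2 = 6.7816
  6.7816 phi_1 + 10.3015 phi_2 = 7.739
Solve by Cramer's rule:
  det = gamma(0)^2 - gamma(1)^2 = (10.3015)^2 - (6.7816)^2 = 106.12090225 - 45.99009856 = 60.13080369
  phi_hat_1 = [gamma(1) gamma(0) - gamma(1) gamma(2)] / det = [(6.7816)(10.3015) - (6.7816)(7.739)] / 60.13080369 = 17.37785 / 60.13080369 = 0.289
  phi_hat_2 = [gamma(0) gamma(2) - gamma(1)^2] / det = [(10.3015)(7.739) - (6.7816)^2] / 60.13080369 = 33.73320994 / 60.13080369 = 0.561
So phi_hat = [0.2890, 0.5610].
Therefore phi_hat_1 = 0.2890.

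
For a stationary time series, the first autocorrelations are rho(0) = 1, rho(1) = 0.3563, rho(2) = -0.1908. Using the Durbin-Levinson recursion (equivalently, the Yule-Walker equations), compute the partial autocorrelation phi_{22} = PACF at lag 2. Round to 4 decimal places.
\phi_{22} = -0.3640

The PACF at lag k is phi_{kk}, the last component of the solution
to the Yule-Walker system G_k phi = r_k where
  (G_k)_{ij} = rho(|i - j|), (r_k)_i = rho(i), i,j = 1..k.
Equivalently, Durbin-Levinson gives phi_{kk} iteratively:
  phi_{11} = rho(1)
  phi_{kk} = [rho(k) - sum_{j=1..k-1} phi_{k-1,j} rho(k-j)]
            / [1 - sum_{j=1..k-1} phi_{k-1,j} rho(j)],
  phi_{k,j} = phi_{k-1,j} - phi_{kk} phi_{k-1,k-j},  j = 1..k-1.
Step k = 1:
  phi_11 = rho(1) = 0.3563.
Step k = 2:
  phi_22 = [rho(2) - phi_11 rho(1)] / [1 - phi_11 rho(1)] = [-0.1908 - (0.3563)(0.3563)] / [1 - (0.3563)(0.3563)]
         = -0.31774969 / 0.87305031 = -0.364.
Therefore phi_{22} = -0.3640.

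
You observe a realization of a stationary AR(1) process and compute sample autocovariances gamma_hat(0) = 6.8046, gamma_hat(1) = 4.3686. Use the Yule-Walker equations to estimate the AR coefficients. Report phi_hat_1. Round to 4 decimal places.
\hat\phi_{1} = 0.6420

The Yule-Walker equations for an AR(p) process read, in matrix form,
  Gamma_p phi = r_p,   with   (Gamma_p)_{ij} = gamma(|i - j|),
                       (r_p)_i = gamma(i),   i,j = 1..p.
Substitute the sample gammas (Toeplitz matrix and right-hand side of size 1):
  Gamma_p = [[6.8046]]
  r_p     = [4.3686]
With p = 1 this is the single equation gamma(0) phi_1 = gamma(1):
  phi_hat_1 = gamma(1) / gamma(0) = 4.3686 / 6.8046 = 0.6420.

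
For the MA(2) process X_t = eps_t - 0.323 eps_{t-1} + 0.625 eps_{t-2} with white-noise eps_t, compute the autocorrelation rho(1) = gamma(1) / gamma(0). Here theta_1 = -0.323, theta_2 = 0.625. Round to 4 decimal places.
\rho(1) = -0.3511

For an MA(q) process with theta_0 = 1, the autocovariance is
  gamma(k) = sigma^2 * sum_{i=0..q-k} theta_i * theta_{i+k},
and rho(k) = gamma(k) / gamma(0). Sigma^2 cancels.
  numerator   = (1)*(-0.323) + (-0.323)*(0.625) = -0.524875.
  denominator = (1)^2 + (-0.323)^2 + (0.625)^2 = 1.494954.
  rho(1) = -0.524875 / 1.494954 = -0.3511.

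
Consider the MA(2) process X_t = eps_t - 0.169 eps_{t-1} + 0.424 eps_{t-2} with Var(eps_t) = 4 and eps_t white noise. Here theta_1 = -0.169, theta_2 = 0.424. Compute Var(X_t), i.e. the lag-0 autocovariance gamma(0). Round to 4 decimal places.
\gamma(0) = 4.8333

For an MA(q) process X_t = eps_t + sum_i theta_i eps_{t-i} with
Var(eps_t) = sigma^2, the variance is
  gamma(0) = sigma^2 * (1 + sum_i theta_i^2).
  sum_i theta_i^2 = (-0.169)^2 + (0.424)^2 = 0.028561 + 0.179776 = 0.208337.
  gamma(0) = 4 * (1 + 0.208337) = 4 * 1.208337 = 4.833348, which rounds to 4.8333.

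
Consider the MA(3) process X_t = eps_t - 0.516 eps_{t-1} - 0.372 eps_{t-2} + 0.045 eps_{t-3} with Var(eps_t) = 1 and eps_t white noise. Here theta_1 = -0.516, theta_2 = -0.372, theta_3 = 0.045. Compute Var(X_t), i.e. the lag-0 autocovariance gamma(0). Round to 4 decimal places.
\gamma(0) = 1.4067

For an MA(q) process X_t = eps_t + sum_i theta_i eps_{t-i} with
Var(eps_t) = sigma^2, the variance is
  gamma(0) = sigma^2 * (1 + sum_i theta_i^2).
  sum_i theta_i^2 = (-0.516)^2 + (-0.372)^2 + (0.045)^2 = 0.266256 + 0.138384 + 0.002025 = 0.406665.
  gamma(0) = 1 * (1 + 0.406665) = 1 * 1.406665 = 1.406665, which rounds to 1.4067.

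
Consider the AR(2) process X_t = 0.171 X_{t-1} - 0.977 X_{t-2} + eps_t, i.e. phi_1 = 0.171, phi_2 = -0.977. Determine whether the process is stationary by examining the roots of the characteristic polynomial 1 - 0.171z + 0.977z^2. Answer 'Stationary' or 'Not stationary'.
\text{Stationary}

The AR(p) characteristic polynomial is P(z) = 1 - 0.171z + 0.977z^2.
Stationarity requires all roots to lie outside the unit circle, i.e. |z| > 1 for every root.
Set 1 + (-0.171) z + (0.977) z^2 = 0, i.e. a z^2 + b z + c = 0 with a = 0.977, b = -0.171, c = 1.
Discriminant D = b^2 - 4ac = (-0.171)^2 - 4*(0.977)*1 = 0.029241 - (3.908) = -3.878759.
D < 0, so the roots are the complex-conjugate pair z = (-b +/- i sqrt(-D)) / (2a) = 0.0875 +/- 1.0079i.
For a conjugate pair |z|^2 = z * conj(z) = (product of roots) = c/a = 1/(0.977) = 1.023541, so |z| = sqrt(1.023541) = 1.0117 for both roots.
Moduli of all roots: 1.0117, 1.0117.
All moduli strictly greater than 1? Yes.
Verdict: Stationary.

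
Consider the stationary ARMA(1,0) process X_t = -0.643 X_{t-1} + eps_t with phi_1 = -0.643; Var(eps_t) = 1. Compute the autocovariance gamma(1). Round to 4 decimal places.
\gamma(1) = -1.0962

Multiply the model equation by X_{t-k} and take expectations. With theta_0 = psi_0 = 1 and psi_j the MA(infinity) weights, this gives
  gamma(k) - sum_i phi_i gamma(k-i) = c_k,
  c_k = sigma^2 * sum_{j=k..q} theta_j psi_{j-k}   (c_k = 0 for k > q),
using gamma(-m) = gamma(m).
Pure AR (q = 0): c_0 = sigma^2 = 1, c_k = 0 for k >= 1.
Equations for k = 0 and k = 1 (AR order 1):
  gamma(0) = phi_1 gamma(1) + c_0
  gamma(1) = phi_1 gamma(0) + c_1
Substituting the second into the first: gamma(0) (1 - phi_1^2) = c_0 + phi_1 c_1, so
  gamma(0) = c_0 / (1 - phi_1^2) = 1 / (1 - (-0.643)^2) = 1 / 0.586551 = 1.704882.
  gamma(1) = phi_1 gamma(0) = (-0.643)(1.704882) = -1.096239.
Therefore gamma(1) = -1.0962 (to 4 decimal places).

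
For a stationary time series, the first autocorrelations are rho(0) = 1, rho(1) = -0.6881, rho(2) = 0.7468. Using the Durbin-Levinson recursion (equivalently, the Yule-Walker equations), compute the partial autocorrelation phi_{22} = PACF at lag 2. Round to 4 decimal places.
\phi_{22} = 0.5191

The PACF at lag k is phi_{kk}, the last component of the solution
to the Yule-Walker system G_k phi = r_k where
  (G_k)_{ij} = rho(|i - j|), (r_k)_i = rho(i), i,j = 1..k.
Equivalently, Durbin-Levinson gives phi_{kk} iteratively:
  phi_{11} = rho(1)
  phi_{kk} = [rho(k) - sum_{j=1..k-1} phi_{k-1,j} rho(k-j)]
            / [1 - sum_{j=1..k-1} phi_{k-1,j} rho(j)],
  phi_{k,j} = phi_{k-1,j} - phi_{kk} phi_{k-1,k-j},  j = 1..k-1.
Step k = 1:
  phi_11 = rho(1) = -0.6881.
Step k = 2:
  phi_22 = [rho(2) - phi_11 rho(1)] / [1 - phi_11 rho(1)] = [0.7468 - (-0.6881)(-0.6881)] / [1 - (-0.6881)(-0.6881)]
         = 0.27331839 / 0.52651839 = 0.5191.
Therefore phi_{22} = 0.5191.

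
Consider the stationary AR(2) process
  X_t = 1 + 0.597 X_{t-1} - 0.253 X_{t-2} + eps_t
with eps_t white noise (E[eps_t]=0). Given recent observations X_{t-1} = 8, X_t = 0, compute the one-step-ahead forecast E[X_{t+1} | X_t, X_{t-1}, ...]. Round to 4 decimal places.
E[X_{t+1} \mid \mathcal F_t] = -1.0240

For an AR(p) model X_t = c + sum_i phi_i X_{t-i} + eps_t, the
one-step-ahead conditional mean is
  E[X_{t+1} | X_t, ...] = c + sum_i phi_i X_{t+1-i}.
Substitute known values:
  E[X_{t+1} | ...] = 1 + (0.597) * (0) + (-0.253) * (8)
                   = -1.0240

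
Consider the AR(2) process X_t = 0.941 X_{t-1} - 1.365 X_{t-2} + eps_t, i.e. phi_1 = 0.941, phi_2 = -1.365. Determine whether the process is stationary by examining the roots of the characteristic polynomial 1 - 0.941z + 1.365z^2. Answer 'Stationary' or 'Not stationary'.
\text{Not stationary}

The AR(p) characteristic polynomial is P(z) = 1 - 0.941z + 1.365z^2.
Stationarity requires all roots to lie outside the unit circle, i.e. |z| > 1 for every root.
Set 1 + (-0.941) z + (1.365) z^2 = 0, i.e. a z^2 + b z + c = 0 with a = 1.365, b = -0.941, c = 1.
Discriminant D = b^2 - 4ac = (-0.941)^2 - 4*(1.365)*1 = 0.885481 - (5.46) = -4.574519.
D < 0, so the roots are the complex-conjugate pair z = (-b +/- i sqrt(-D)) / (2a) = 0.3447 +/- 0.7834i.
For a conjugate pair |z|^2 = z * conj(z) = (product of roots) = c/a = 1/(1.365) = 0.732601, so |z| = sqrt(0.732601) = 0.8559 for both roots.
Moduli of all roots: 0.8559, 0.8559.
All moduli strictly greater than 1? No.
Verdict: Not stationary.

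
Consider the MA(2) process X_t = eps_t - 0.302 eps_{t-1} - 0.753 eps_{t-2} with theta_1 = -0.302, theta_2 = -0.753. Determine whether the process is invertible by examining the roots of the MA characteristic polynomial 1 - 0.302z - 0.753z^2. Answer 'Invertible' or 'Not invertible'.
\text{Not invertible}

The MA(q) characteristic polynomial is P(z) = 1 - 0.302z - 0.753z^2.
Invertibility requires all roots to lie outside the unit circle, i.e. |z| > 1 for every root.
Set 1 + (-0.302) z + (-0.753) z^2 = 0, i.e. a z^2 + b z + c = 0 with a = -0.753, b = -0.302, c = 1.
Discriminant D = b^2 - 4ac = (-0.302)^2 - 4*(-0.753)*1 = 0.091204 - (-3.012) = 3.103204.
D >= 0, so the roots are real: z = (-b +/- sqrt(D)) / (2a) = (0.302 +/- 1.761591) / (-1.506).
  z_1 = (0.302 + 1.761591) / (-1.506) = -1.3702,   |z_1| = 1.3702.
  z_2 = (0.302 - 1.761591) / (-1.506) = 0.9692,   |z_2| = 0.9692.
Moduli of all roots: 1.3702, 0.9692.
All moduli strictly greater than 1? No.
Verdict: Not invertible.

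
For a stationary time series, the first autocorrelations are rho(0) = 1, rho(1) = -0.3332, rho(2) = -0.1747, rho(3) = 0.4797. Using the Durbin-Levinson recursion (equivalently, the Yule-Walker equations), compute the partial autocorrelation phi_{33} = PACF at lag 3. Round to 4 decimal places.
\phi_{33} = 0.3709

The PACF at lag k is phi_{kk}, the last component of the solution
to the Yule-Walker system G_k phi = r_k where
  (G_k)_{ij} = rho(|i - j|), (r_k)_i = rho(i), i,j = 1..k.
Equivalently, Durbin-Levinson gives phi_{kk} iteratively:
  phi_{11} = rho(1)
  phi_{kk} = [rho(k) - sum_{j=1..k-1} phi_{k-1,j} rho(k-j)]
            / [1 - sum_{j=1..k-1} phi_{k-1,j} rho(j)],
  phi_{k,j} = phi_{k-1,j} - phi_{kk} phi_{k-1,k-j},  j = 1..k-1.
Step k = 1:
  phi_11 = rho(1) = -0.3332.
Step k = 2:
  phi_22 = [rho(2) - phi_11 rho(1)] / [1 - phi_11 rho(1)] = [-0.1747 - (-0.3332)(-0.3332)] / [1 - (-0.3332)(-0.3332)]
         = -0.28572224 / 0.88897776 = -0.321405.
  Update: phi_21 = phi_11 - phi_22 phi_11 = -0.3332 - (-0.321405)(-0.3332) = -0.440292.
Step k = 3:
  phi_33 = [rho(3) - phi_21 rho(2) - phi_22 rho(1)] / [1 - phi_21 rho(1) - phi_22 rho(2)]
    numerator   = 0.4797 - (-0.440292)(-0.1747) - (-0.321405)(-0.3332) = 0.29568867
    denominator = 1 - (-0.440292)(-0.3332) - (-0.321405)(-0.1747) = 0.79714509
  phi_33 = 0.29568867 / 0.79714509 = 0.3709.
Therefore phi_{33} = 0.3709.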